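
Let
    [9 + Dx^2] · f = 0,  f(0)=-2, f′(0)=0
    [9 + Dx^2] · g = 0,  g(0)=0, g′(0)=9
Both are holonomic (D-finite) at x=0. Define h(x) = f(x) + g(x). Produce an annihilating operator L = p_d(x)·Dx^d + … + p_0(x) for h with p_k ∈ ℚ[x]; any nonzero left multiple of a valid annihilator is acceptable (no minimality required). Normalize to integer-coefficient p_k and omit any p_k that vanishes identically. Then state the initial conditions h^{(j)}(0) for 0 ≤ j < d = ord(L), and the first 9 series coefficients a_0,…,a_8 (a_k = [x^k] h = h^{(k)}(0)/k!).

L = 9 + Dx^2  (order 2).
h: a_k = -2, 9, 9, -27/2, -27/4, 243/40, 81/40, -729/560, -729/2240, …
ICs: h(0) = -2, h′(0) = 9.

f: a_k = -2, 0, 9, 0, -27/4, 0, 81/40, 0, -729/2240, …
g: a_k = 0, 9, 0, -27/2, 0, 243/40, 0, -729/560, 0, …
f+g: L₀ = lclm(L_f,L_g), ord ≤ 2+2.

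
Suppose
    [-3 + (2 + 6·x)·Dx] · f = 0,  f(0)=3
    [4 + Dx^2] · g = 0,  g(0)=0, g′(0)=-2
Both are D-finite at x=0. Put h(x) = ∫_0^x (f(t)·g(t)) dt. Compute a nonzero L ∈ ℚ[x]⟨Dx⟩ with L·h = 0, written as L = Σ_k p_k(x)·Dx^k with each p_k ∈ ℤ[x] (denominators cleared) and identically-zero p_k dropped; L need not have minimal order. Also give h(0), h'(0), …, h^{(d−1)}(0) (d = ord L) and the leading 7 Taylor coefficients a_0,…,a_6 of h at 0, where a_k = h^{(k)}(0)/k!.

L = (43 + 96·x + 144·x^2)·Dx + (-12 - 36·x)·Dx^2 + (4 + 24·x + 36·x^2)·Dx^3  (order 3).
h: a_k = 0, 0, -3, -3, 43/16, -33/40, 4379/1920, …
ICs: h(0) = 0, h′(0) = 0, h′′(0) = -6.

f: a_k = 3, 9/2, -27/8, 81/16, -1215/128, 5103/256, -45927/1024, …
g: a_k = 0, -2, 0, 4/3, 0, -4/15, 0, …
f·g: L₀ = L_f ⊗_s L_g, ord ≤ 1·2.
h=∫h₀ ⇒ L = L₀·Dx.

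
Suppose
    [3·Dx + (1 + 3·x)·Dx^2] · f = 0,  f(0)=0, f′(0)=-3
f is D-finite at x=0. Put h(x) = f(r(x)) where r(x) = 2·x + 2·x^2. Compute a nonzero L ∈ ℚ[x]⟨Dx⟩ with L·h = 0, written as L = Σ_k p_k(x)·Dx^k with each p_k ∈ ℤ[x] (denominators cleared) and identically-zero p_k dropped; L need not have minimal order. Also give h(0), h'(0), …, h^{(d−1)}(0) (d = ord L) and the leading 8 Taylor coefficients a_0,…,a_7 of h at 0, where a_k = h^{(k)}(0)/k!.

L = (4 + 12·x + 12·x^2)·Dx + (1 + 8·x + 18·x^2 + 12·x^3)·Dx^2  (order 2).
h: a_k = 0, -6, 12, -36, 126, -2376/5, 1872, -53136/7, …
ICs: h(0) = 0, h′(0) = -6.

f: a_k = 0, -3, 9/2, -9, 81/4, -243/5, 243/2, -2187/7, …
L₀ from L_f via x↦r, Dx↦r'^{-1}Dx.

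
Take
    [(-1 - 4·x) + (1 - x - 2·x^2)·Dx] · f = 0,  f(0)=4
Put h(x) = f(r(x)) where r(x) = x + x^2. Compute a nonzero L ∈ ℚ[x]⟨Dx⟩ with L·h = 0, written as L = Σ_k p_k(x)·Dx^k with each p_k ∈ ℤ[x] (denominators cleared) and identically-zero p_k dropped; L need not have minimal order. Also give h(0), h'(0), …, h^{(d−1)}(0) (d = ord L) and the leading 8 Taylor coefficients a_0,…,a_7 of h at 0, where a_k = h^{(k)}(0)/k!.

f: a_k = 4, 4, 12, 20, 44, 84, 172, 340, …
L₀ from L_f via x↦r, Dx↦r'^{-1}Dx.
L = (1 + 6·x + 12·x^2 + 8·x^3) + (-1 + x + 3·x^2 + 4·x^3 + 2·x^4)·Dx  (order 1).
h: a_k = 4, 4, 16, 44, 116, 320, 876, 2388, …
ICs: h(0) = 4.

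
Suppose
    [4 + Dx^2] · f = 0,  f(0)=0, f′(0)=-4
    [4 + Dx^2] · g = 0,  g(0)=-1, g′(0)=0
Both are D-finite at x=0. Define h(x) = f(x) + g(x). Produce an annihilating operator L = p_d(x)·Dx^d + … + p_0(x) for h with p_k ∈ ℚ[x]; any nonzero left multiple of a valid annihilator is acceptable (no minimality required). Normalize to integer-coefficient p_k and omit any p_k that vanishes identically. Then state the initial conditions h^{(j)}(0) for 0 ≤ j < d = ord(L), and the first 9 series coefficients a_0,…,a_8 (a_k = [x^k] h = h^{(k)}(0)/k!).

L = 4 + Dx^2  (order 2).
h: a_k = -1, -4, 2, 8/3, -2/3, -8/15, 4/45, 16/315, -2/315, …
ICs: h(0) = -1, h′(0) = -4.

f: a_k = 0, -4, 0, 8/3, 0, -8/15, 0, 16/315, 0, …
g: a_k = -1, 0, 2, 0, -2/3, 0, 4/45, 0, -2/315, …
f+g: L₀ = lclm(L_f,L_g), ord ≤ 2+2.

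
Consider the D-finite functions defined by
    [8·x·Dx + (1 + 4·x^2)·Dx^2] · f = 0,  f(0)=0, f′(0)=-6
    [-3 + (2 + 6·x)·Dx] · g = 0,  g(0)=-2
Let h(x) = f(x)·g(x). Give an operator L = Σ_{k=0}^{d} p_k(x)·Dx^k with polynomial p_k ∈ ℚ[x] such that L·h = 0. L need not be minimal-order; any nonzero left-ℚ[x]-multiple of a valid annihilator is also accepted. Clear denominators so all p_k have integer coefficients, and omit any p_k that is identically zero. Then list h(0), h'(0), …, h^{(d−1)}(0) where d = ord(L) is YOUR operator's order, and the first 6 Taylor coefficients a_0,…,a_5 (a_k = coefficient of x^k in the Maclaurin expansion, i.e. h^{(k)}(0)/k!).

f: a_k = 0, -6, 0, 8, 0, -96/5, …
g: a_k = -2, -3, 9/4, -27/8, 405/64, -1701/128, …
L₀ := L_f ⊗_s L_g (sym. prod.), ord ≤ 2.
L = (27 - 48·x - 36·x^2) + (-12 - 4·x + 144·x^2 + 144·x^3)·Dx + (4 + 24·x + 52·x^2 + 96·x^3 + 144·x^4)·Dx^2  (order 2).
h: a_k = 0, 12, 18, -59/2, -15/4, 2949/160, …
ICs: h(0) = 0, h′(0) = 12.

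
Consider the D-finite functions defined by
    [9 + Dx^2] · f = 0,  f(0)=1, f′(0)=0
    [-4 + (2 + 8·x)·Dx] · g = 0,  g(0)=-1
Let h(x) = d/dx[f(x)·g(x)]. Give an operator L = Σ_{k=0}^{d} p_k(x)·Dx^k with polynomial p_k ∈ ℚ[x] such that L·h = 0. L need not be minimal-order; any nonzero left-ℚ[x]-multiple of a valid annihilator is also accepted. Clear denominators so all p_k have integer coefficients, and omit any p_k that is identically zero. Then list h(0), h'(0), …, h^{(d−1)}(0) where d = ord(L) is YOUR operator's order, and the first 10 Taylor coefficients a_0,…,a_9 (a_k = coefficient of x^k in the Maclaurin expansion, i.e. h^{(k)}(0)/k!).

f: a_k = 1, 0, -9/2, 0, 27/8, 0, -81/80, 0, 729/4480, 0, …
g: a_k = -1, -2, 2, -4, 10, -28, 84, -264, 858, -2860, …
L₀ := L_f ⊗_s L_g (sym. prod.), ord ≤ 2.
Differentiate: ansatz ord ≤ ord L₀ ⇒ L.
L = (131 + 1392·x + 4512·x^2 + 6912·x^3 + 6912·x^4) + (4 - 80·x - 576·x^2 - 768·x^3)·Dx + (7 + 80·x + 352·x^2 + 768·x^3 + 768·x^4)·Dx^2  (order 2).
h: a_k = -2, 13, 15, -19/2, -335/4, 11223/40, -41853/40, 2291799/560, -35537553/2240, 39274987/640, …
ICs: h(0) = -2, h′(0) = 13.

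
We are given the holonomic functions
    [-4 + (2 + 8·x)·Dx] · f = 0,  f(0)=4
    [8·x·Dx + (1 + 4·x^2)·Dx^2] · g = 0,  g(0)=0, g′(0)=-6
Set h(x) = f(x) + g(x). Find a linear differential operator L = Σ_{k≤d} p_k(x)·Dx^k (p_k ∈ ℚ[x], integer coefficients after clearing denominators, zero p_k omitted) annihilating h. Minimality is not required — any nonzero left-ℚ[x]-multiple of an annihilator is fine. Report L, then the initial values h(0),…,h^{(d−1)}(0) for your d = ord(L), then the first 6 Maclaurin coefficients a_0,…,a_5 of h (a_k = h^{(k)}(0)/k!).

f: a_k = 4, 8, -8, 16, -40, 112, …
g: a_k = 0, -6, 0, 8, 0, -96/5, …
Weyl lclm of L_f,L_g ⇒ L₀ (ord ≤ 3).
L = (-8 - 80·x + 96·x^2 + 192·x^3)·Dx + (-10 - 32·x - 64·x^2 + 384·x^3 + 672·x^4)·Dx^2 + (-1 + 24·x^2 + 48·x^3 + 112·x^4 + 192·x^5)·Dx^3  (order 3).
h: a_k = 4, 2, -8, 24, -40, 464/5, …
ICs: h(0) = 4, h′(0) = 2, h′′(0) = -16.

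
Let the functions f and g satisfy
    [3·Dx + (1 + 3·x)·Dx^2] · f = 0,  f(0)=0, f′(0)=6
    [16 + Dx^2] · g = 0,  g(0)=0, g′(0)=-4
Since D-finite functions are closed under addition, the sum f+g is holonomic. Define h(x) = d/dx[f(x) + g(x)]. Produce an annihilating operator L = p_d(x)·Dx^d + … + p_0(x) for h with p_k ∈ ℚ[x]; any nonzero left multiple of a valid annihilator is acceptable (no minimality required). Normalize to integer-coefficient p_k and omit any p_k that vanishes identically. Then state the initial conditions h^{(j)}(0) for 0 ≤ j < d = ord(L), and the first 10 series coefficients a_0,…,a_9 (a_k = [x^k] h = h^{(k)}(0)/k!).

L = (1680 + 2304·x + 3456·x^2) + (272 + 1584·x + 3456·x^2 + 3456·x^3)·Dx + (105 + 144·x + 216·x^2)·Dx^2 + (17 + 99·x + 216·x^2 + 216·x^3)·Dx^3  (order 3).
h: a_k = 2, -18, 86, -162, 1330/3, -1458, 197854/45, -13122, 12398242/315, -118098, …
ICs: h(0) = 2, h′(0) = -18, h′′(0) = 172.

f: a_k = 0, 6, -9, 18, -81/2, 486/5, -243, 4374/7, -6561/4, 4374, …
g: a_k = 0, -4, 0, 32/3, 0, -128/15, 0, 1024/315, 0, -2048/2835, …
Weyl lclm of L_f,L_g ⇒ L₀ (ord ≤ 4).
h₀' ⇒ L via d/dx closure of L₀.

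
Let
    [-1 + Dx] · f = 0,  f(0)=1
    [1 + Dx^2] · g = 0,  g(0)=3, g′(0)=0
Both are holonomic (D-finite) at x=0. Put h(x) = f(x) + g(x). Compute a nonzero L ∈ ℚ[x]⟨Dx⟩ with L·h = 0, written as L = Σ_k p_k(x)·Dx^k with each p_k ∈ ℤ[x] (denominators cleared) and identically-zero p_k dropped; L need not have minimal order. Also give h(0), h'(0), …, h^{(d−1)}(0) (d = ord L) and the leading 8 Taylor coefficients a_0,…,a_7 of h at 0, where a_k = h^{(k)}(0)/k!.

L = -1 + Dx - Dx^2 + Dx^3  (order 3).
h: a_k = 4, 1, -1, 1/6, 1/6, 1/120, -1/360, 1/5040, …
ICs: h(0) = 4, h′(0) = 1, h′′(0) = -2.

f: a_k = 1, 1, 1/2, 1/6, 1/24, 1/120, 1/720, 1/5040, …
g: a_k = 3, 0, -3/2, 0, 1/8, 0, -1/240, 0, …
Sum ⇒ L₀ = lclm(L_f,L_g) in ℚ(x)⟨Dx⟩.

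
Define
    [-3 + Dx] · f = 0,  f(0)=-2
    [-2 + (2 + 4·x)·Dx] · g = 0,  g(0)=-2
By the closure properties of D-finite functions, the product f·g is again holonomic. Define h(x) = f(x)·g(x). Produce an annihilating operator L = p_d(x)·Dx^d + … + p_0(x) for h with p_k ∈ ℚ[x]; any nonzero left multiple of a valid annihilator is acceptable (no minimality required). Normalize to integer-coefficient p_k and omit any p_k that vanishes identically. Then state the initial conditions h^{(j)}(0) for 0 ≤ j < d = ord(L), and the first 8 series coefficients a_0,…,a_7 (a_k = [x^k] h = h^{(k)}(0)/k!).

L = (-4 - 6·x) + (1 + 2·x)·Dx  (order 1).
h: a_k = 4, 16, 28, 32, 26, 88/5, 42/5, 192/35, …
ICs: h(0) = 4.

f: a_k = -2, -6, -9, -9, -27/4, -81/20, -81/40, -243/280, …
g: a_k = -2, -2, 1, -1, 5/4, -7/4, 21/8, -33/8, …
f·g: L₀ = L_f ⊗_s L_g, ord ≤ 1·1.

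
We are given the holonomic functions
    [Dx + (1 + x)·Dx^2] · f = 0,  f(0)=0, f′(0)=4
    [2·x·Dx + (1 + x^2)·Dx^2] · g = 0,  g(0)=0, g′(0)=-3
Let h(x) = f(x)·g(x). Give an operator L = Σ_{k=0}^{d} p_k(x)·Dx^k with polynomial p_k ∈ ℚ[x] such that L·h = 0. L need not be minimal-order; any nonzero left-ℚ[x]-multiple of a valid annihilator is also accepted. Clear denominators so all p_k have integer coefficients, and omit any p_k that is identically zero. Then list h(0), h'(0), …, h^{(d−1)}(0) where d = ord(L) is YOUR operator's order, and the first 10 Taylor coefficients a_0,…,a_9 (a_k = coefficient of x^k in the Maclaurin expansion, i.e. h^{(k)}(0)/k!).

L = (24 + 44·x + 80·x^2 + 156·x^3 + 120·x^4 + 52·x^5 + 4·x^7)·Dx + (18 + 124·x + 308·x^2 + 484·x^3 + 544·x^4 + 372·x^5 + 140·x^6 + 12·x^7 + 14·x^8)·Dx^2 + (12 + 64·x + 192·x^2 + 312·x^3 + 360·x^4 + 312·x^5 + 192·x^6 + 72·x^7 + 12·x^8 + 8·x^9)·Dx^3 + (5 + 18·x + 37·x^2 + 56·x^3 + 66·x^4 + 60·x^5 + 42·x^6 + 24·x^7 + 9·x^8 + 2·x^9 + x^10)·Dx^4  (order 4).
h: a_k = 0, 0, -12, 6, 0, 1, -52/15, 11/5, 0, 121/210, …
ICs: h(0) = 0, h′(0) = 0, h′′(0) = -24, h′′′(0) = 36.

f: a_k = 0, 4, -2, 4/3, -1, 4/5, -2/3, 4/7, -1/2, 4/9, …
g: a_k = 0, -3, 0, 1, 0, -3/5, 0, 3/7, 0, -1/3, …
f·g: L₀ = L_f ⊗_s L_g, ord ≤ 2·2.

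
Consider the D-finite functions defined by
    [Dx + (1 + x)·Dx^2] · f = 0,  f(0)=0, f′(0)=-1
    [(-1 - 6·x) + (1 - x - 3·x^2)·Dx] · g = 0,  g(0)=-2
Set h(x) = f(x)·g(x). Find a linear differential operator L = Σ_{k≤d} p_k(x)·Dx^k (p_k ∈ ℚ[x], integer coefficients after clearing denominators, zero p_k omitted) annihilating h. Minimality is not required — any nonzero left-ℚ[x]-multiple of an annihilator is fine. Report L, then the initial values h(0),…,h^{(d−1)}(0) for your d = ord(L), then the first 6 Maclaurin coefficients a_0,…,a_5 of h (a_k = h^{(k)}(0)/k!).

f: a_k = 0, -1, 1/2, -1/3, 1/4, -1/5, …
g: a_k = -2, -2, -8, -14, -38, -80, …
L₀ := L_f ⊗_s L_g (sym. prod.), ord ≤ 2.
L = (7 + 12·x) + (1 + 15·x + 15·x^2)·Dx + (-1 + 4·x^2 + 3·x^3)·Dx^2  (order 2).
h: a_k = 0, 2, 1, 23/3, 61/6, 1007/30, …
ICs: h(0) = 0, h′(0) = 2.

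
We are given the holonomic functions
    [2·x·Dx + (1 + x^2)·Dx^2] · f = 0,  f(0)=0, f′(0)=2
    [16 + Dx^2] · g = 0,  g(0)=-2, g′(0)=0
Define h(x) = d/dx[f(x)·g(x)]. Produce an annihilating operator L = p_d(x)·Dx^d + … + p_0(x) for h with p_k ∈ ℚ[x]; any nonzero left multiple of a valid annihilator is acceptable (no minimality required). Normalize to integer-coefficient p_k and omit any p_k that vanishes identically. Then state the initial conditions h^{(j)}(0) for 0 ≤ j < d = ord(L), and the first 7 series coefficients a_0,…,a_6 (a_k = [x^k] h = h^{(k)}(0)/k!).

f: a_k = 0, 2, 0, -2/3, 0, 2/5, 0, …
g: a_k = -2, 0, 16, 0, -64/3, 0, 512/45, …
Sym-product of L_f,L_g gives L₀ (≤ ord 4).
h=h₀': d/dx-closure on L₀ ⇒ L.
L = (32960 + 157056·x^2 + 319424·x^4 + 359424·x^6 + 242688·x^8 + 94208·x^10 + 16384·x^12) + (6752·x + 28736·x^3 + 49120·x^5 + 43520·x^7 + 20480·x^9 + 4096·x^11)·Dx + (3420 + 17320·x^2 + 37356·x^4 + 44272·x^6 + 30848·x^8 + 12032·x^10 + 2048·x^12)·Dx^2 + (422·x + 1796·x^3 + 3070·x^5 + 2720·x^7 + 1280·x^9 + 256·x^11)·Dx^3 + (85 + 469·x^2 + 1087·x^4 + 1363·x^6 + 980·x^8 + 384·x^10 + 64·x^12)·Dx^4  (order 4).
h: a_k = -4, 0, 100, 0, -812/3, 0, 13844/45, …
ICs: h(0) = -4, h′(0) = 0, h′′(0) = 200, h′′′(0) = 0.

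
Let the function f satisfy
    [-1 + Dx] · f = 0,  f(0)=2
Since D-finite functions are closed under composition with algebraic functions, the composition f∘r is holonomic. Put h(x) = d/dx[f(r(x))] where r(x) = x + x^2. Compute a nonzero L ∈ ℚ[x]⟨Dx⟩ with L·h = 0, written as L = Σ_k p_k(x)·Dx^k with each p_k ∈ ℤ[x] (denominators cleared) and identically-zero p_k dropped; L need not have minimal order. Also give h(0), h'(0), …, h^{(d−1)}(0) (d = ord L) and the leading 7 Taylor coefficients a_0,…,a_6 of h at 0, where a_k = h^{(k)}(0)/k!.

L = (3 + 4·x + 4·x^2) + (-1 - 2·x)·Dx  (order 1).
h: a_k = 2, 6, 7, 25/3, 27/4, 331/60, 1303/360, …
ICs: h(0) = 2.

f: a_k = 2, 2, 1, 1/3, 1/12, 1/60, 1/360, …
Substitute x→r, Dx→(1/r')Dx; clear ⇒ L₀.
Differentiate: ansatz ord ≤ ord L₀ ⇒ L.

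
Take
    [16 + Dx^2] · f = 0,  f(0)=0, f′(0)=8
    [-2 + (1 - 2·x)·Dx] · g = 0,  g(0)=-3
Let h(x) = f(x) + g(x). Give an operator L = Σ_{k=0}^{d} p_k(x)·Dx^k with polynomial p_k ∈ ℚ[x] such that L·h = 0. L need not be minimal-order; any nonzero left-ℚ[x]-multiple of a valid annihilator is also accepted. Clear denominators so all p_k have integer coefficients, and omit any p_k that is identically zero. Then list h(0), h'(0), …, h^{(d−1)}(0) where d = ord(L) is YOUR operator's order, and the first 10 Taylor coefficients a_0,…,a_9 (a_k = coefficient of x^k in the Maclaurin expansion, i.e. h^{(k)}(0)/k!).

L = (-160 + 256·x - 256·x^2) + (48 - 224·x + 384·x^2 - 256·x^3)·Dx + (-10 + 16·x - 16·x^2)·Dx^2 + (3 - 14·x + 24·x^2 - 16·x^3)·Dx^3  (order 3).
h: a_k = -3, 2, -12, -136/3, -48, -1184/15, -192, -123008/315, -768, -4350464/2835, …
ICs: h(0) = -3, h′(0) = 2, h′′(0) = -24.

f: a_k = 0, 8, 0, -64/3, 0, 256/15, 0, -2048/315, 0, 4096/2835, …
g: a_k = -3, -6, -12, -24, -48, -96, -192, -384, -768, -1536, …
f+g: L₀ = lclm(L_f,L_g), ord ≤ 2+1.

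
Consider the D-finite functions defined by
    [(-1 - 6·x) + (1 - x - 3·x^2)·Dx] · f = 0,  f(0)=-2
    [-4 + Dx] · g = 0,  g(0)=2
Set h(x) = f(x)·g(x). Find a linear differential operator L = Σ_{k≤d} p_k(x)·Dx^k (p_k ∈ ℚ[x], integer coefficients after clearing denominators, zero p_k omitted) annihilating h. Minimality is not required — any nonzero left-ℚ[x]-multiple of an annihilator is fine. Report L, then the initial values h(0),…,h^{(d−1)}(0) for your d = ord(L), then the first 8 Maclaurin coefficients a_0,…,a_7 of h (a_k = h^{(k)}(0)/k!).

L = (5 + 2·x - 12·x^2) + (-1 + x + 3·x^2)·Dx  (order 1).
h: a_k = -4, -20, -64, -500/3, -1204/3, -14032/15, -19460/9, -1569212/315, …
ICs: h(0) = -4.

f: a_k = -2, -2, -8, -14, -38, -80, -194, -434, …
g: a_k = 2, 8, 16, 64/3, 64/3, 256/15, 512/45, 2048/315, …
h₀=f·g: eliminate ⇒ L₀, order ≤ 1·1.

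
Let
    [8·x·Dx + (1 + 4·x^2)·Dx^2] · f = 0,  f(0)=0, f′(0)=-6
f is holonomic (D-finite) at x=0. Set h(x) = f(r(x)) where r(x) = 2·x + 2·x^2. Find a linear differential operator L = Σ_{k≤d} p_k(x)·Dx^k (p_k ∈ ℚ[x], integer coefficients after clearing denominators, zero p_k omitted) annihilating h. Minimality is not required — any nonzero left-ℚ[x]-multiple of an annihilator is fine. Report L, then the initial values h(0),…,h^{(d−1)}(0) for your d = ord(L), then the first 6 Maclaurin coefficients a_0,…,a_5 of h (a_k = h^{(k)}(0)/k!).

f: a_k = 0, -6, 0, 8, 0, -96/5, …
Change of var in L_f (x↦r) gives L₀.
L = (-2 + 32·x + 128·x^2 + 192·x^3 + 96·x^4)·Dx + (1 + 2·x + 16·x^2 + 64·x^3 + 80·x^4 + 32·x^5)·Dx^2  (order 2).
h: a_k = 0, -12, -12, 64, 192, -2112/5, …
ICs: h(0) = 0, h′(0) = -12.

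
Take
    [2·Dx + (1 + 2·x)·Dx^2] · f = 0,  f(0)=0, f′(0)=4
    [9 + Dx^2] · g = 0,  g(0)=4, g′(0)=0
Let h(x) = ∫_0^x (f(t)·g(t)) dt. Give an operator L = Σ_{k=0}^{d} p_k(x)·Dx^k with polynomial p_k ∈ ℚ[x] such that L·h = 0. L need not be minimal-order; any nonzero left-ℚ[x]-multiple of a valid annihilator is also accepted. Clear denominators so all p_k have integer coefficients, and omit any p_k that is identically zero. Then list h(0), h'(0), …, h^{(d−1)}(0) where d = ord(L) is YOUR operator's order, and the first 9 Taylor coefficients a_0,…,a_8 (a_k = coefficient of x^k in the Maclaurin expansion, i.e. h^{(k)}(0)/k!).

L = (63 + 1053·x + 3969·x^2 + 5832·x^3 + 2916·x^4)·Dx + (63 + 450·x + 972·x^2 + 648·x^3)·Dx^2 + (25 + 270·x + 918·x^2 + 1296·x^3 + 648·x^4)·Dx^3 + (7 + 50·x + 108·x^2 + 72·x^3)·Dx^4 + (2 + 17·x + 53·x^2 + 72·x^3 + 36·x^4)·Dx^5  (order 5).
h: a_k = 0, 0, 8, -16/3, -38/3, 8, 23/15, 2/3, -991/280, …
ICs: h(0) = 0, h′(0) = 0, h′′(0) = 16, h′′′(0) = -32, h′′′′(0) = -304.

f: a_k = 0, 4, -4, 16/3, -8, 64/5, -64/3, 256/7, -64, …
g: a_k = 4, 0, -18, 0, 27/2, 0, -81/20, 0, 729/1120, …
h₀=f·g: eliminate ⇒ L₀, order ≤ 2·2.
h=∫₀ˣh₀: take L = L₀·Dx.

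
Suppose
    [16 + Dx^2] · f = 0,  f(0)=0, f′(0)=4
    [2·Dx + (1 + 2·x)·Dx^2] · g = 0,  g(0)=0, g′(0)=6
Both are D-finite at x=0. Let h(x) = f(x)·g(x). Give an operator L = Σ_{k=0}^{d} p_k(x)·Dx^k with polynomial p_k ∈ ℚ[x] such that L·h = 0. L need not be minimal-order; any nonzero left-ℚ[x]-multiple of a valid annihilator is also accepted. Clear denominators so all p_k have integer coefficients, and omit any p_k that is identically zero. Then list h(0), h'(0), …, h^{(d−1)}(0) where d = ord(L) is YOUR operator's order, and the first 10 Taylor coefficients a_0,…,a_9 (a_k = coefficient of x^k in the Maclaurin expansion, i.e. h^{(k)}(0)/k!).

f: a_k = 0, 4, 0, -32/3, 0, 128/15, 0, -1024/315, 0, 2048/2835, …
g: a_k = 0, 6, -6, 8, -12, 96/5, -32, 384/7, -96, 512/3, …
h₀=f·g: eliminate ⇒ L₀, order ≤ 2·2.
L = (2688 + 27648·x + 93184·x^2 + 131072·x^3 + 65536·x^4) + (896 + 5888·x + 12288·x^2 + 8192·x^3)·Dx + (408 + 3712·x + 11904·x^2 + 16384·x^3 + 8192·x^4)·Dx^2 + (56 + 368·x + 768·x^2 + 512·x^3)·Dx^3 + (15 + 124·x + 380·x^2 + 512·x^3 + 256·x^4)·Dx^4  (order 4).
h: a_k = 0, 0, 24, -24, -32, 16, 128/3, -256/5, 6656/105, -13184/105, …
ICs: h(0) = 0, h′(0) = 0, h′′(0) = 48, h′′′(0) = -144.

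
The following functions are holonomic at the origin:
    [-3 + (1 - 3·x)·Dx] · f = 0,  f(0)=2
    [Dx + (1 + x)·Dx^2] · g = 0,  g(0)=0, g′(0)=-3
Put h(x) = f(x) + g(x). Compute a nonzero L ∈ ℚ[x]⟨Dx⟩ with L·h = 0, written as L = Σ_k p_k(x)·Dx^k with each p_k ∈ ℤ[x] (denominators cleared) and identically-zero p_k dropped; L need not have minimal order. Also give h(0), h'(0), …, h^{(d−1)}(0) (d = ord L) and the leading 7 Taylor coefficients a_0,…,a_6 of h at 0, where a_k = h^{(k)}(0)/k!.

f: a_k = 2, 6, 18, 54, 162, 486, 1458, …
g: a_k = 0, -3, 3/2, -1, 3/4, -3/5, 1/2, …
L₀ := lclm(L_f,L_g); ord L₀ ≤ 1+2.
L = (66 + 18·x)·Dx + (52 + 120·x + 36·x^2)·Dx^2 + (-7 + 11·x + 27·x^2 + 9·x^3)·Dx^3  (order 3).
h: a_k = 2, 3, 39/2, 53, 651/4, 2427/5, 2917/2, …
ICs: h(0) = 2, h′(0) = 3, h′′(0) = 39.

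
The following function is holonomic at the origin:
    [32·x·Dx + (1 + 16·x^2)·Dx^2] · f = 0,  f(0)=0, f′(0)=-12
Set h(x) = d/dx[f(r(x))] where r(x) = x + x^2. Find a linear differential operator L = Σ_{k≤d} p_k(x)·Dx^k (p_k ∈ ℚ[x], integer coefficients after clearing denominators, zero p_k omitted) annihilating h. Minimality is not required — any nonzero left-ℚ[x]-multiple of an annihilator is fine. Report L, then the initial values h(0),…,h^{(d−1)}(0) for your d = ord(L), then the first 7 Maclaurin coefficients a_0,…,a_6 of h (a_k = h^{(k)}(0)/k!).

f: a_k = 0, -12, 0, 64, 0, -3072/5, 0, …
Change of var in L_f (x↦r) gives L₀.
Derive L from L₀ (diff closure).
L = (-2 + 32·x + 128·x^2 + 192·x^3 + 96·x^4) + (1 + 2·x + 16·x^2 + 64·x^3 + 80·x^4 + 32·x^5)·Dx  (order 1).
h: a_k = -12, -24, 192, 768, -2112, -18048, 6144, …
ICs: h(0) = -12.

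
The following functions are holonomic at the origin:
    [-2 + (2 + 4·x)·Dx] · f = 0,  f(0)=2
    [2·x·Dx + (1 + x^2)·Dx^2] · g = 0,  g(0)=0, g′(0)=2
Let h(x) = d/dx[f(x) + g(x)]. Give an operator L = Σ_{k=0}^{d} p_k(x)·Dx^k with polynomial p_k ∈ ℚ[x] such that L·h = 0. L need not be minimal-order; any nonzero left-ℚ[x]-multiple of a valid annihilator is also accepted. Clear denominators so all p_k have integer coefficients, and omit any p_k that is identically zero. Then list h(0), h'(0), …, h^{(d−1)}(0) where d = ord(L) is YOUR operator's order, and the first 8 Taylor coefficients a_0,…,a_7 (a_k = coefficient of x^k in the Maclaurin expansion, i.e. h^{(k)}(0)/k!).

f: a_k = 2, 2, -1, 1, -5/4, 7/4, -21/8, 33/8, …
g: a_k = 0, 2, 0, -2/3, 0, 2/5, 0, -2/7, …
h₀=f+g: left-lcm gives L₀, ord ≤ 3.
Derive L from L₀ (diff closure).
L = (-2 - 10·x + 6·x^2 + 6·x^3) + (-5 - 8·x - 8·x^2 + 24·x^3 + 21·x^4)·Dx + (-1 + 6·x^2 + 6·x^3 + 7·x^4 + 6·x^5)·Dx^2  (order 2).
h: a_k = 4, -2, 1, -5, 43/4, -63/4, 215/8, -429/8, …
ICs: h(0) = 4, h′(0) = -2.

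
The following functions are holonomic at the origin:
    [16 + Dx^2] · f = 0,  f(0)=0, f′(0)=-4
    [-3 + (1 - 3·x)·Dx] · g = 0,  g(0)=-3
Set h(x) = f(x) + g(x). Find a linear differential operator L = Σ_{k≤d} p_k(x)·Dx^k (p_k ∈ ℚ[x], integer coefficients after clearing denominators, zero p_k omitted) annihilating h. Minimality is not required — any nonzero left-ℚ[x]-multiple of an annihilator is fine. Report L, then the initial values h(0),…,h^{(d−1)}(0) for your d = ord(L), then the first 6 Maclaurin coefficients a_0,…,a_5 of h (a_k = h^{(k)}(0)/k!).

f: a_k = 0, -4, 0, 32/3, 0, -128/15, …
g: a_k = -3, -9, -27, -81, -243, -729, …
L₀ := lclm(L_f,L_g); ord L₀ ≤ 2+1.
L = (-1680 + 2304·x - 3456·x^2) + (272 - 1584·x + 3456·x^2 - 3456·x^3)·Dx + (-105 + 144·x - 216·x^2)·Dx^2 + (17 - 99·x + 216·x^2 - 216·x^3)·Dx^3  (order 3).
h: a_k = -3, -13, -27, -211/3, -243, -11063/15, …
ICs: h(0) = -3, h′(0) = -13, h′′(0) = -54.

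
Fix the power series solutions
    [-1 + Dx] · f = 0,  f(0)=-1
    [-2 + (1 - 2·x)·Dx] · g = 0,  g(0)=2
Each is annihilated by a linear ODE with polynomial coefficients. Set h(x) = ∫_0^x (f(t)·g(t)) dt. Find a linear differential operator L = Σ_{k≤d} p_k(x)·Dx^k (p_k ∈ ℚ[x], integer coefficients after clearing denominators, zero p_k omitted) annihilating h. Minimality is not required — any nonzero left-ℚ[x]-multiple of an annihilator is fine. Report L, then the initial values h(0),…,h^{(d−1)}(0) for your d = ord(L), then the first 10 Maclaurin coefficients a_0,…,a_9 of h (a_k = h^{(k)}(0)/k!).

L = (3 - 2·x)·Dx + (-1 + 2·x)·Dx^2  (order 2).
h: a_k = 0, -2, -3, -13/3, -79/12, -211/20, -6331/360, -75973/2520, -354541/6720, -17017969/181440, …
ICs: h(0) = 0, h′(0) = -2.

f: a_k = -1, -1, -1/2, -1/6, -1/24, -1/120, -1/720, -1/5040, -1/40320, -1/362880, …
g: a_k = 2, 4, 8, 16, 32, 64, 128, 256, 512, 1024, …
f·g: L₀ = L_f ⊗_s L_g, ord ≤ 1·1.
∫: right-multiply L₀ by Dx.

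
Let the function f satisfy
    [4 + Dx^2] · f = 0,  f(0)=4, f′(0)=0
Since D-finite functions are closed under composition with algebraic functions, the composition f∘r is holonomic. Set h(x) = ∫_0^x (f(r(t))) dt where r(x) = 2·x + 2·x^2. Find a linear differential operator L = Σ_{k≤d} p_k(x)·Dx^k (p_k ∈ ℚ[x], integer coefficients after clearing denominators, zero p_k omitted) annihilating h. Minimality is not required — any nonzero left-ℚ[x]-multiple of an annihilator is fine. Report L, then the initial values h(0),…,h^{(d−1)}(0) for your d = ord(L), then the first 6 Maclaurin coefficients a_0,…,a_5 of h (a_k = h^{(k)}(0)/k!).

L = (16 + 96·x + 192·x^2 + 128·x^3)·Dx - 2·Dx^2 + (1 + 2·x)·Dx^3  (order 3).
h: a_k = 0, 4, 0, -32/3, -16, 32/15, …
ICs: h(0) = 0, h′(0) = 4, h′′(0) = 0.

f: a_k = 4, 0, -8, 0, 8/3, 0, …
h₀=f(r): pull back L_f along r ⇒ L₀.
h=∫₀ˣh₀: take L = L₀·Dx.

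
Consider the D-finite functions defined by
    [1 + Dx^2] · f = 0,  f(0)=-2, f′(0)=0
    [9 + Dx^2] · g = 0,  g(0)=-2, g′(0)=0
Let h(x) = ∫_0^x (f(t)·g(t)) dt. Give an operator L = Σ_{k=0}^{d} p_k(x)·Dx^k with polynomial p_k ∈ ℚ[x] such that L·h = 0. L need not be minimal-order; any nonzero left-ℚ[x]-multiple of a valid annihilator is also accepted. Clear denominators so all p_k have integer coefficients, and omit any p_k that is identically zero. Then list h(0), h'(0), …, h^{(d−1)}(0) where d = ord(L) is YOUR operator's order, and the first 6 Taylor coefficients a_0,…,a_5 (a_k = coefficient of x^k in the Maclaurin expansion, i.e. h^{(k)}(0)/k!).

L = 64·Dx + 20·Dx^3 + Dx^5  (order 5).
h: a_k = 0, 4, 0, -20/3, 0, 68/15, …
ICs: h(0) = 0, h′(0) = 4, h′′(0) = 0, h′′′(0) = -40, h′′′′(0) = 0.

f: a_k = -2, 0, 1, 0, -1/12, 0, …
g: a_k = -2, 0, 9, 0, -27/4, 0, …
Sym-product of L_f,L_g gives L₀ (≤ ord 4).
∫: right-multiply L₀ by Dx.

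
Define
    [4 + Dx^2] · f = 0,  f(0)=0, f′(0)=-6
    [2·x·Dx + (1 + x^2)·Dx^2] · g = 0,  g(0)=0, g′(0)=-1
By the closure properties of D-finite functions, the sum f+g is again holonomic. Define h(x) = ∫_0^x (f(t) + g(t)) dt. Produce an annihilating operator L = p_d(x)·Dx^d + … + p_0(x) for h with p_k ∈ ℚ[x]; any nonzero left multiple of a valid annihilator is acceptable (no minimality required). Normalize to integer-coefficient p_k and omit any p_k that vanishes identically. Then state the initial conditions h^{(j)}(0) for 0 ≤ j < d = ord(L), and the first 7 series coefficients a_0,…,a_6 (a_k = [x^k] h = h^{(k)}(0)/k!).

L = (-32·x + 80·x^3 + 16·x^5)·Dx^2 + (4 + 32·x^2 + 36·x^4 + 8·x^6)·Dx^3 + (-8·x + 20·x^3 + 4·x^5)·Dx^4 + (1 + 8·x^2 + 9·x^4 + 2·x^6)·Dx^5  (order 5).
h: a_k = 0, 0, -7/2, 0, 13/12, 0, -1/6, …
ICs: h(0) = 0, h′(0) = 0, h′′(0) = -7, h′′′(0) = 0, h′′′′(0) = 26.

f: a_k = 0, -6, 0, 4, 0, -4/5, 0, …
g: a_k = 0, -1, 0, 1/3, 0, -1/5, 0, …
Sum ⇒ L₀ = lclm(L_f,L_g) in ℚ(x)⟨Dx⟩.
Integrate: L := L₀·Dx.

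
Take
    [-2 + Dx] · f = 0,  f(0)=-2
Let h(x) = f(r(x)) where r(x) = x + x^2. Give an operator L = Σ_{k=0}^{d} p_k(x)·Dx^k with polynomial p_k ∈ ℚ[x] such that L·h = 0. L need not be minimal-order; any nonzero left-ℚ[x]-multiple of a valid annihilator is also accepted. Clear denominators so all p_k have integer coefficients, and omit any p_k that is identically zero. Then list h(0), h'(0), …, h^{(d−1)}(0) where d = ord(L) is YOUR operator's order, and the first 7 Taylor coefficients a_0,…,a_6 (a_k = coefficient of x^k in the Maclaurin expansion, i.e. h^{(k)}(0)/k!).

f: a_k = -2, -4, -4, -8/3, -4/3, -8/15, -8/45, …
Change of var in L_f (x↦r) gives L₀.
L = (-2 - 4·x) + Dx  (order 1).
h: a_k = -2, -4, -8, -32/3, -40/3, -208/15, -608/45, …
ICs: h(0) = -2.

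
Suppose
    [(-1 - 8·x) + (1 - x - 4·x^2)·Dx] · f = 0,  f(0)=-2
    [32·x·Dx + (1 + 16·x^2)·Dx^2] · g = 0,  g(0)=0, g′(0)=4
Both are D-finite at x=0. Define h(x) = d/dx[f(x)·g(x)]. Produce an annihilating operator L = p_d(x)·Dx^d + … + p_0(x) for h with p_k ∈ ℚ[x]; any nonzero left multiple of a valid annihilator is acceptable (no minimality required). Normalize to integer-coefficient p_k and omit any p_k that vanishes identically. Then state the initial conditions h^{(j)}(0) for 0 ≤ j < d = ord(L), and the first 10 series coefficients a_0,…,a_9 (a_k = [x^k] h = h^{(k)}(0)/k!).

f: a_k = -2, -2, -10, -18, -58, -130, -362, -882, -2330, -5858, …
g: a_k = 0, 4, 0, -64/3, 0, 1024/5, 0, -16384/7, 0, 262144/9, …
h₀=f·g: eliminate ⇒ L₀, order ≤ 1·2.
h₀' ⇒ L via d/dx closure of L₀.
L = (-16 + 3072·x^2 + 6144·x^3 + 36864·x^4) + (7 + 64·x + 48·x^2 + 256·x^3 + 6144·x^4 + 24576·x^5)·Dx + (-1 - 3·x - 56·x^2 + 16·x^3 - 448·x^4 + 1024·x^5 + 3072·x^6)·Dx^2  (order 2).
h: a_k = -8, -16, 8, -352/3, -6424/3, -16368/5, 50872/3, 201664/105, -15222136/35, -29839280/63, …
ICs: h(0) = -8, h′(0) = -16.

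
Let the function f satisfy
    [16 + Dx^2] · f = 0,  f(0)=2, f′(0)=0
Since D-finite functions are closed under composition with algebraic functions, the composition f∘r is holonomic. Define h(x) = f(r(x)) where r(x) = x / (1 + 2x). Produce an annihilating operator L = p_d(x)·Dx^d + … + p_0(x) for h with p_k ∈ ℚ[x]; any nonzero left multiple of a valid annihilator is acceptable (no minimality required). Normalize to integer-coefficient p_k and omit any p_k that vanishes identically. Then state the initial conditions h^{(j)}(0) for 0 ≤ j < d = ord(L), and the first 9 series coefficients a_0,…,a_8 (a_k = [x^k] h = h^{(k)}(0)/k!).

f: a_k = 2, 0, -16, 0, 64/3, 0, -512/45, 0, 1024/315, …
h₀=f(r): pull back L_f along r ⇒ L₀.
L = 16 + (4 + 24·x + 48·x^2 + 32·x^3)·Dx + (1 + 8·x + 24·x^2 + 32·x^3 + 16·x^4)·Dx^2  (order 2).
h: a_k = 2, 0, -16, 64, -512/3, 1024/3, -19712/45, -1024/5, 1205248/315, …
ICs: h(0) = 2, h′(0) = 0.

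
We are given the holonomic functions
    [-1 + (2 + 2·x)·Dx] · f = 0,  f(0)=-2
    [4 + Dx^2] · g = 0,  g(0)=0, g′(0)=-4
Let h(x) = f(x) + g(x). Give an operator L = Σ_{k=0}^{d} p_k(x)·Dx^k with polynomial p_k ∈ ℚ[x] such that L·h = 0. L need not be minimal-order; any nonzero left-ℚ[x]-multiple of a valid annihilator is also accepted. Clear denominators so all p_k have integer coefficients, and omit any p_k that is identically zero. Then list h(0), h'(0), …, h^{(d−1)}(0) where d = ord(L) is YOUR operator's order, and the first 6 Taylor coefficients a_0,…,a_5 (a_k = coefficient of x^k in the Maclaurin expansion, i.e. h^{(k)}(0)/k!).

f: a_k = -2, -1, 1/4, -1/8, 5/64, -7/128, …
g: a_k = 0, -4, 0, 8/3, 0, -8/15, …
Weyl lclm of L_f,L_g ⇒ L₀ (ord ≤ 3).
L = (-76 - 128·x - 64·x^2) + (120 + 376·x + 384·x^2 + 128·x^3)·Dx + (-19 - 32·x - 16·x^2)·Dx^2 + (30 + 94·x + 96·x^2 + 32·x^3)·Dx^3  (order 3).
h: a_k = -2, -5, 1/4, 61/24, 5/64, -1129/1920, …
ICs: h(0) = -2, h′(0) = -5, h′′(0) = 1/2.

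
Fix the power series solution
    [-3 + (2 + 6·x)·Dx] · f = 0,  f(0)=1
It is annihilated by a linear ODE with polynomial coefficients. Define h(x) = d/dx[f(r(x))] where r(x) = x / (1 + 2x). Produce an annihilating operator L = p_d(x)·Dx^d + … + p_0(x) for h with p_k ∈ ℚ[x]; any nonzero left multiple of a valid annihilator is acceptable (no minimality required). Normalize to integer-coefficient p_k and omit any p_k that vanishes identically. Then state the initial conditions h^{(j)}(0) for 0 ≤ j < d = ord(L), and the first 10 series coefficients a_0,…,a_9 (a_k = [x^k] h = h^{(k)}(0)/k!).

L = (-11 - 40·x) + (-2 - 14·x - 20·x^2)·Dx  (order 1).
h: a_k = 3/2, -33/4, 585/16, -4965/32, 169545/256, -1477503/512, 26328981/2048, -239121645/4096, 17638985385/65536, -164547207195/131072, …
ICs: h(0) = 3/2.

f: a_k = 1, 3/2, -9/8, 27/16, -405/128, 1701/256, -15309/1024, 72171/2048, -2814669/32768, 14073345/65536, …
f∘r: x↦r, Dx↦Dx/r' in L_f ⇒ L₀.
Differentiate: ansatz ord ≤ ord L₀ ⇒ L.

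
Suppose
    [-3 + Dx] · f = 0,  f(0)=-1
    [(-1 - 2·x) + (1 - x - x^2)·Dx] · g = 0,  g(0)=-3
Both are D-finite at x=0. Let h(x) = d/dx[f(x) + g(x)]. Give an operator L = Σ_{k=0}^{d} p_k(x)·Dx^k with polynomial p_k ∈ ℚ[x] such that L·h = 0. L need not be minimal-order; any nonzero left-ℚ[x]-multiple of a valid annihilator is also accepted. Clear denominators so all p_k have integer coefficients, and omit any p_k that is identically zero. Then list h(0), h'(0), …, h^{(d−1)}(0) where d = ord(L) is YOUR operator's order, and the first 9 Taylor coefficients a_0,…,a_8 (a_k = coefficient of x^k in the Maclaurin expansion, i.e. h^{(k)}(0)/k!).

f: a_k = -1, -3, -9/2, -9/2, -27/8, -81/40, -81/80, -243/560, -729/4480, …
g: a_k = -3, -3, -6, -9, -15, -24, -39, -63, -102, …
L₀ := lclm(L_f,L_g); ord L₀ ≤ 1+1.
Differentiate: ansatz ord ≤ ord L₀ ⇒ L.
L = (18 + 126·x + 144·x^2 + 180·x^3 + 54·x^4) + (-9 - 48·x - 81·x^2 - 24·x^3 + 45·x^4 + 18·x^5)·Dx + (1 + 2·x + 11·x^2 - 12·x^3 - 21·x^4 - 6·x^5)·Dx^2  (order 2).
h: a_k = -6, -21, -81/2, -147/2, -1041/8, -9603/40, -35523/80, -457689/560, -6654987/4480, …
ICs: h(0) = -6, h′(0) = -21.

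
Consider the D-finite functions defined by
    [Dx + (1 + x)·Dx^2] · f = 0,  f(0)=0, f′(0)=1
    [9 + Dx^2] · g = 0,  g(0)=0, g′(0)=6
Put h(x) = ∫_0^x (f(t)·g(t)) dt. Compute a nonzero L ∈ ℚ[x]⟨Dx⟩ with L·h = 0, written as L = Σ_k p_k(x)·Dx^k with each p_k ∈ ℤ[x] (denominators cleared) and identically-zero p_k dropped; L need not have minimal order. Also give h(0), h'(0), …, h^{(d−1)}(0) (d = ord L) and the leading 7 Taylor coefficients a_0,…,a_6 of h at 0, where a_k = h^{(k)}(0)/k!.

f: a_k = 0, 1, -1/2, 1/3, -1/4, 1/5, -1/6, …
g: a_k = 0, 6, 0, -9, 0, 81/20, 0, …
Sym-product of L_f,L_g gives L₀ (≤ ord 4).
∫: right-multiply L₀ by Dx.
L = (2493 + 10854·x + 17091·x^2 + 11664·x^3 + 2916·x^4)·Dx + (612 + 1908·x + 1944·x^2 + 648·x^3)·Dx^2 + (592 + 2484·x + 3834·x^2 + 2592·x^3 + 648·x^4)·Dx^3 + (68 + 212·x + 216·x^2 + 72·x^3)·Dx^4 + (35 + 142·x + 215·x^2 + 144·x^3 + 36·x^4)·Dx^5  (order 5).
h: a_k = 0, 0, 0, 2, -3/4, -7/5, 1/2, …
ICs: h(0) = 0, h′(0) = 0, h′′(0) = 0, h′′′(0) = 12, h′′′′(0) = -18.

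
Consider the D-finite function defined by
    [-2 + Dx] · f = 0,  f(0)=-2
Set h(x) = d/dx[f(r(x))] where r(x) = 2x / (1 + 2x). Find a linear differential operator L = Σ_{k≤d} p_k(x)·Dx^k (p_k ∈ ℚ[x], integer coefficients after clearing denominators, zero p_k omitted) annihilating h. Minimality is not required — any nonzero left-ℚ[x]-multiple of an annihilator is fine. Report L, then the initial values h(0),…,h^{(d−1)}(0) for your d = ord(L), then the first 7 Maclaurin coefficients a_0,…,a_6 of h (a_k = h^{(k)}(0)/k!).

f: a_k = -2, -4, -4, -8/3, -4/3, -8/15, -8/45, …
f∘r: x↦r, Dx↦Dx/r' in L_f ⇒ L₀.
Derive L from L₀ (diff closure).
L = -8·x + (-1 - 4·x - 4·x^2)·Dx  (order 1).
h: a_k = -8, 0, 32, -256/3, 128, -1024/15, -2560/9, …
ICs: h(0) = -8.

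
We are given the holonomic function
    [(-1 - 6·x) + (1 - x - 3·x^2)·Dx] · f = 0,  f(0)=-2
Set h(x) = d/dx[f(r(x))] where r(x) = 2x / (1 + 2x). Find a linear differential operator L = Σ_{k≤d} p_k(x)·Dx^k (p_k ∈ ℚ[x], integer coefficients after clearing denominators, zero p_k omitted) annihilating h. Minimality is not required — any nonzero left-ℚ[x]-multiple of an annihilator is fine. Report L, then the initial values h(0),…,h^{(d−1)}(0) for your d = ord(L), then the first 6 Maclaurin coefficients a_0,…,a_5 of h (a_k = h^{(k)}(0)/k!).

L = (12 + 72·x + 576·x^2 + 672·x^3) + (-1 - 18·x - 48·x^2 + 136·x^3 + 336·x^4)·Dx  (order 1).
h: a_k = -4, -48, 0, -1152, 2880, -27648, …
ICs: h(0) = -4.

f: a_k = -2, -2, -8, -14, -38, -80, …
L₀ from L_f via x↦r, Dx↦r'^{-1}Dx.
Differentiate: ansatz ord ≤ ord L₀ ⇒ L.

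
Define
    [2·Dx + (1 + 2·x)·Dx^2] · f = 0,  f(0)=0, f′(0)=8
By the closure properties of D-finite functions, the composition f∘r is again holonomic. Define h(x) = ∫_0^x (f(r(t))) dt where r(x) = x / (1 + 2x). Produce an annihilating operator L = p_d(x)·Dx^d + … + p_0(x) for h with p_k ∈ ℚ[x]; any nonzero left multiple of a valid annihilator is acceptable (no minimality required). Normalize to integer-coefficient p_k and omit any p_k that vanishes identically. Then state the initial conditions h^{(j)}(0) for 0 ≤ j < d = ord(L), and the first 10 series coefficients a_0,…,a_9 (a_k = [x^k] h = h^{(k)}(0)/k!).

f: a_k = 0, 8, -8, 32/3, -16, 128/5, -128/3, 512/7, -128, 2048/9, …
f∘r: x↦r, Dx↦Dx/r' in L_f ⇒ L₀.
h=∫₀ˣh₀: take L = L₀·Dx.
L = (6 + 16·x)·Dx^2 + (1 + 6·x + 8·x^2)·Dx^3  (order 3).
h: a_k = 0, 0, 4, -8, 56/3, -48, 1984/15, -384, 8128/7, -10880/3, …
ICs: h(0) = 0, h′(0) = 0, h′′(0) = 8.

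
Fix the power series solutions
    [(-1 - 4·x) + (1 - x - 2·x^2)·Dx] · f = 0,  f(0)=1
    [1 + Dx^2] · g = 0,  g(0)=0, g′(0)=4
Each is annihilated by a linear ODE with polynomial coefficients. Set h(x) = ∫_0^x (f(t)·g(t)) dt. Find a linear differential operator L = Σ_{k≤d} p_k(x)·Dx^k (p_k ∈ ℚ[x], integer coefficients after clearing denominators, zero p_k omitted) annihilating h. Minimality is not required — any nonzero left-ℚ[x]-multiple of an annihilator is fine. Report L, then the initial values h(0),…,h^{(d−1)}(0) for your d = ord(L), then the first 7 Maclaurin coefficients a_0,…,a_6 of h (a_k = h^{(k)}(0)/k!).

f: a_k = 1, 1, 3, 5, 11, 21, 43, …
g: a_k = 0, 4, 0, -2/3, 0, 1/30, 0, …
f·g: L₀ = L_f ⊗_s L_g, ord ≤ 1·2.
h=∫₀ˣh₀: take L = L₀·Dx.
L = (3 + x + 2·x^2)·Dx + (2 + 8·x)·Dx^2 + (-1 + x + 2·x^2)·Dx^3  (order 3).
h: a_k = 0, 0, 2, 4/3, 17/6, 58/15, 1261/180, …
ICs: h(0) = 0, h′(0) = 0, h′′(0) = 4.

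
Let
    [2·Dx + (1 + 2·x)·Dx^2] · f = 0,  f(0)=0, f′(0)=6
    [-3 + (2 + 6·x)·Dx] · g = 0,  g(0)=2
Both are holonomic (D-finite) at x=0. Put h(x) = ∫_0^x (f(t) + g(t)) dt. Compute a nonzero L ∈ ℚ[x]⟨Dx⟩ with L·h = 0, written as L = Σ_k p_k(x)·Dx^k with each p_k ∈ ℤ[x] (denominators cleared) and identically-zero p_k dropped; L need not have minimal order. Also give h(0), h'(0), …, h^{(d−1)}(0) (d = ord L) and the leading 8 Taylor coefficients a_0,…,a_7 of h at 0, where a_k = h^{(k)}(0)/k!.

f: a_k = 0, 6, -6, 8, -12, 96/5, -32, 384/7, …
g: a_k = 2, 3, -9/4, 27/8, -405/64, 1701/128, -15309/512, 72171/1024, …
Weyl lclm of L_f,L_g ⇒ L₀ (ord ≤ 3).
h=∫₀ˣh₀: take L = L₀·Dx.
L = (-6 + 36·x)·Dx^2 + (5 + 84·x + 180·x^2)·Dx^3 + (2 + 22·x + 72·x^2 + 72·x^3)·Dx^4  (order 4).
h: a_k = 0, 2, 9/2, -11/4, 91/32, -1173/320, 6931/1280, -31693/3584, …
ICs: h(0) = 0, h′(0) = 2, h′′(0) = 9, h′′′(0) = -33/2.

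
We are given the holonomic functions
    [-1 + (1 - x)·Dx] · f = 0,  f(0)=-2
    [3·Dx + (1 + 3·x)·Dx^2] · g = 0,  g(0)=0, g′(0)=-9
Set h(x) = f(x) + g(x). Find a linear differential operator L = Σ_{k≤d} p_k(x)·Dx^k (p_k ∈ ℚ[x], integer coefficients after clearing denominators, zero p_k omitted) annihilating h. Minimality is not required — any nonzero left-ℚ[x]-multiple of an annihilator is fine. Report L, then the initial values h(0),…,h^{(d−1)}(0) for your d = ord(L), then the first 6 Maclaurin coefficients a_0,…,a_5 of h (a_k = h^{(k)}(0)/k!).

L = (54 + 18·x)·Dx + (-12 + 72·x + 36·x^2)·Dx^2 + (-5 - 13·x + 9·x^2 + 9·x^3)·Dx^3  (order 3).
h: a_k = -2, -11, 23/2, -29, 235/4, -739/5, …
ICs: h(0) = -2, h′(0) = -11, h′′(0) = 23.

f: a_k = -2, -2, -2, -2, -2, -2, …
g: a_k = 0, -9, 27/2, -27, 243/4, -729/5, …
Sum ⇒ L₀ = lclm(L_f,L_g) in ℚ(x)⟨Dx⟩.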